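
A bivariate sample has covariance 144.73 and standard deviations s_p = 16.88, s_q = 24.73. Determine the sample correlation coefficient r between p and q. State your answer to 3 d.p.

r = Cov(p,q) / (s_p · s_q) = 144.73 / (16.88 × 24.73)
  = 144.73 / 417.4424 ≈ 0.347

0.347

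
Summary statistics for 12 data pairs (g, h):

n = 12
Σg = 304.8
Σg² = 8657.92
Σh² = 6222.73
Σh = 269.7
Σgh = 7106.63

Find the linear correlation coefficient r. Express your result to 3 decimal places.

r = (nΣgh − ΣgΣh) / √[(nΣg² − (Σg)²)(nΣh² − (Σh)²)]
Numerator: 12×7106.63 − 304.8×269.7 = 3075
Denominator: √[(103895.04 − 92903.04)(74672.76 − 72738.09)] = √[10992 × 1934.67] = 4611.4957
r = 3075 / 4611.4957 ≈ 0.667

0.667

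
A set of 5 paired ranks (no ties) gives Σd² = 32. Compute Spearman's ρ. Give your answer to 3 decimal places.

-0.600

ρ = 1 − 6Σd² / [n(n²−1)] = 1 − 6×32 / (5×24)
  = 1 − 192/120 = 1 − 1.6000 ≈ -0.600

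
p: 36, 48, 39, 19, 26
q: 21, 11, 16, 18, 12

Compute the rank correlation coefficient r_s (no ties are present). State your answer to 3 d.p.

Rank p: 3, 5, 4, 1, 2
Rank q: 5, 1, 3, 4, 2
d = rank(p) − rank(q): -2, 4, 1, -3, 0; Σd² = 30
ρ = 1 − 6Σd² / [n(n²−1)] = 1 − 6×30 / (5×24) = 1 − 180/120 ≈ -0.500

-0.500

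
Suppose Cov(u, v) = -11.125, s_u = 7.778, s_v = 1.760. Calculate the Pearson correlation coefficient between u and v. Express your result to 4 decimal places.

-0.8127

r = Cov(u,v) / (s_u · s_v) = -11.125 / (7.778 × 1.760)
  = -11.125 / 13.6893 ≈ -0.8127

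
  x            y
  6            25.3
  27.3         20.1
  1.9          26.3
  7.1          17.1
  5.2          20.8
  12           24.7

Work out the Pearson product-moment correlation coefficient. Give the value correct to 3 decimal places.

n = 6, Σx = 59.5, Σy = 134.3, Σx² = 1006.35, Σy² = 3070.93, Σxy = 1276.47
nΣxy − ΣxΣy = 7658.82 − 7990.85 = -332.03
nΣx² − (Σx)² = 6038.1 − 3540.25 = 2497.85; nΣy² − (Σy)² = 18425.58 − 18036.49 = 389.09
r = -332.03 / √(2497.85 × 389.09) = -332.03 / 985.8440 ≈ -0.337

-0.337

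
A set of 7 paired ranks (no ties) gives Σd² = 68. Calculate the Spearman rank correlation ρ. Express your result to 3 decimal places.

-0.214

ρ = 1 − 6Σd² / [n(n²−1)] = 1 − 6×68 / (7×48)
  = 1 − 408/336 = 1 − 1.2143 ≈ -0.214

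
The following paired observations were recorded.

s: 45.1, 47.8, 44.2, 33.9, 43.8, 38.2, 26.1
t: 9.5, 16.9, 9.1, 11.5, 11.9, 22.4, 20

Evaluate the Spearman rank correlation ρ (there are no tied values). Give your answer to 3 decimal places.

-0.393

Rank s: 6, 7, 5, 2, 4, 3, 1
Rank t: 2, 5, 1, 3, 4, 7, 6
d = rank(s) − rank(t): 4, 2, 4, -1, 0, -4, -5; Σd² = 78
ρ = 1 − 6Σd² / [n(n²−1)] = 1 − 6×78 / (7×48) = 1 − 468/336 ≈ -0.393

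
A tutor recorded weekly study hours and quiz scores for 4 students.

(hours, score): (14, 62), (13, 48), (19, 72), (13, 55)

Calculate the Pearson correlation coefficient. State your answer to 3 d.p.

0.898

n = 4, Σx = 59, Σy = 237, Σx² = 895, Σy² = 14357, Σxy = 3575
nΣxy − ΣxΣy = 14300 − 13983 = 317
nΣx² − (Σx)² = 3580 − 3481 = 99; nΣy² − (Σy)² = 57428 − 56169 = 1259
r = 317 / √(99 × 1259) = 317 / 353.0453 ≈ 0.898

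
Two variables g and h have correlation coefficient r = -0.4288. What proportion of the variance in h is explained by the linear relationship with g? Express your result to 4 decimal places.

0.1839

r² = (-0.4288)² = 0.1839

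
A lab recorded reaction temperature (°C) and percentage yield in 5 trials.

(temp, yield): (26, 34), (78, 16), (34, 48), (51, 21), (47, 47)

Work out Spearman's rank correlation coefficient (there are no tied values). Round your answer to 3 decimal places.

-0.700

Rank temp: 1, 5, 2, 4, 3
Rank yield: 3, 1, 5, 2, 4
d = rank(temp) − rank(yield): -2, 4, -3, 2, -1; Σd² = 34
ρ = 1 − 6Σd² / [n(n²−1)] = 1 − 6×34 / (5×24) = 1 − 204/120 ≈ -0.700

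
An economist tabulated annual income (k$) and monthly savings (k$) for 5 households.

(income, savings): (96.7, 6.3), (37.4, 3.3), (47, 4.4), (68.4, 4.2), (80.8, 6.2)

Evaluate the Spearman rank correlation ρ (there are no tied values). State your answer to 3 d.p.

0.900

Rank income: 5, 1, 2, 3, 4
Rank savings: 5, 1, 3, 2, 4
d = rank(income) − rank(savings): 0, 0, -1, 1, 0; Σd² = 2
ρ = 1 − 6Σd² / [n(n²−1)] = 1 − 6×2 / (5×24) = 1 − 12/120 ≈ 0.900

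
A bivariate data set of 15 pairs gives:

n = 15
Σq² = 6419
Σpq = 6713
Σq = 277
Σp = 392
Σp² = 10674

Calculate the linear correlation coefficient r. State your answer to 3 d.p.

r = (nΣpq − ΣpΣq) / √[(nΣp² − (Σp)²)(nΣq² − (Σq)²)]
Numerator: 15×6713 − 392×277 = -7889
Denominator: √[(160110 − 153664)(96285 − 76729)] = √[6446 × 19556] = 11227.5543
r = -7889 / 11227.5543 ≈ -0.703

-0.703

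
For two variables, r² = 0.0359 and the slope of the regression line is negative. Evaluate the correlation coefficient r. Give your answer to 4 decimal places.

|r| = √0.0359 = 0.1895
The association is negative, so r = −0.1895.

-0.1895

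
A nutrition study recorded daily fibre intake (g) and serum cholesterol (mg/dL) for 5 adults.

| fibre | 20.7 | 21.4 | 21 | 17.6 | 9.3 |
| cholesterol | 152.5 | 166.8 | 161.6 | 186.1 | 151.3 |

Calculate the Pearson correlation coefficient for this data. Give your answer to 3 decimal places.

0.254

n = 5, Σx = 90, Σy = 818.3, Σx² = 1723.7, Σy² = 134717.95, Σxy = 14802.32
nΣxy − ΣxΣy = 74011.6 − 73647 = 364.6
nΣx² − (Σx)² = 8618.5 − 8100 = 518.5; nΣy² − (Σy)² = 673589.75 − 669614.89 = 3974.86
r = 364.6 / √(518.5 × 3974.86) = 364.6 / 1435.6061 ≈ 0.254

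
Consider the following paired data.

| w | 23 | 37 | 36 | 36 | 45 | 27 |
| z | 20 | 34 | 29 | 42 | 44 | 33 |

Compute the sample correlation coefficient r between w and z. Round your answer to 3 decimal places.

n = 6, Σw = 204, Σz = 202, Σw² = 7244, Σz² = 7186, Σwz = 7145
nΣwz − ΣwΣz = 42870 − 41208 = 1662
nΣw² − (Σw)² = 43464 − 41616 = 1848; nΣz² − (Σz)² = 43116 − 40804 = 2312
r = 1662 / √(1848 × 2312) = 1662 / 2067.0210 ≈ 0.804

0.804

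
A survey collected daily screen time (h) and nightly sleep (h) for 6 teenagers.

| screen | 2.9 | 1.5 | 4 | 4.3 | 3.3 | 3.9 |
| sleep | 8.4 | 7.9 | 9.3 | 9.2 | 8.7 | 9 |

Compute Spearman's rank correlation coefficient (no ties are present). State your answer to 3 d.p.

0.943

Rank screen: 2, 1, 5, 6, 3, 4
Rank sleep: 2, 1, 6, 5, 3, 4
d = rank(screen) − rank(sleep): 0, 0, -1, 1, 0, 0; Σd² = 2
ρ = 1 − 6Σd² / [n(n²−1)] = 1 − 6×2 / (6×35) = 1 − 12/210 ≈ 0.943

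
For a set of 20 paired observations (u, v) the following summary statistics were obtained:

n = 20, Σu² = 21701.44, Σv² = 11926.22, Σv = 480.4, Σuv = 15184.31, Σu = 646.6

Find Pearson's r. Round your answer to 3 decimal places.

r = (nΣuv − ΣuΣv) / √[(nΣu² − (Σu)²)(nΣv² − (Σv)²)]
Numerator: 20×15184.31 − 646.6×480.4 = -6940.44
Denominator: √[(434028.8 − 418091.56)(238524.4 − 230784.16)] = √[15937.24 × 7740.24] = 11106.6675
r = -6940.44 / 11106.6675 ≈ -0.625

-0.625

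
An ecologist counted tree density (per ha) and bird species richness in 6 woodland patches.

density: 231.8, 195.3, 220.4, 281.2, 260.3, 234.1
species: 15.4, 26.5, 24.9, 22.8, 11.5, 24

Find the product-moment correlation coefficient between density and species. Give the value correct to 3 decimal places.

-0.460

n = 6, Σx = 1423.1, Σy = 125.1, Σx² = 342081.83, Σy² = 2787.51, Σxy = 29256.34
nΣxy − ΣxΣy = 175538.04 − 178029.81 = -2491.77
nΣx² − (Σx)² = 2052490.98 − 2025213.61 = 27277.37; nΣy² − (Σy)² = 16725.06 − 15650.01 = 1075.05
r = -2491.77 / √(27277.37 × 1075.05) = -2491.77 / 5415.2134 ≈ -0.460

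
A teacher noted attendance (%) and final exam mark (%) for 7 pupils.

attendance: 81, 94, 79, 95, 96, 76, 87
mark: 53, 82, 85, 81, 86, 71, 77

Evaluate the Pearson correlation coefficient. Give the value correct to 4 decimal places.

n = 7, Σx = 608, Σy = 535, Σx² = 53224, Σy² = 41685, Σxy = 46762
nΣxy − ΣxΣy = 327334 − 325280 = 2054
nΣx² − (Σx)² = 372568 − 369664 = 2904; nΣy² − (Σy)² = 291795 − 286225 = 5570
r = 2054 / √(2904 × 5570) = 2054 / 4021.8503 ≈ 0.5107

0.5107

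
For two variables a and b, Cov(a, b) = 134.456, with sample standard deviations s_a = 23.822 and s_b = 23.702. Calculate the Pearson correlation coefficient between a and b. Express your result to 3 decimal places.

r = Cov(a,b) / (s_a · s_b) = 134.456 / (23.822 × 23.702)
  = 134.456 / 564.6290 ≈ 0.238

0.238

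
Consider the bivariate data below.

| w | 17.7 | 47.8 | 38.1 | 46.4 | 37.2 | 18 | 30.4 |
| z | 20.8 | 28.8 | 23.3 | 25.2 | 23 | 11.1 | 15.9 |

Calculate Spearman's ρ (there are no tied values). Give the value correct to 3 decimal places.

Rank w: 1, 7, 5, 6, 4, 2, 3
Rank z: 3, 7, 5, 6, 4, 1, 2
d = rank(w) − rank(z): -2, 0, 0, 0, 0, 1, 1; Σd² = 6
ρ = 1 − 6Σd² / [n(n²−1)] = 1 − 6×6 / (7×48) = 1 − 36/336 ≈ 0.893

0.893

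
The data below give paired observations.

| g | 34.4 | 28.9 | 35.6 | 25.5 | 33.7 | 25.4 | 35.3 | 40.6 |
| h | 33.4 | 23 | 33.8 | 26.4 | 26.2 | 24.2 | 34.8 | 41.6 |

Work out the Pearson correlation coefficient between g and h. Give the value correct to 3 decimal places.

0.880

n = 8, Σg = 259.4, Σh = 243.4, Σg² = 8611.48, Σh² = 7697.64, Σgh = 8105.16
nΣgh − ΣgΣh = 64841.28 − 63137.96 = 1703.32
nΣg² − (Σg)² = 68891.84 − 67288.36 = 1603.48; nΣh² − (Σh)² = 61581.12 − 59243.56 = 2337.56
r = 1703.32 / √(1603.48 × 2337.56) = 1703.32 / 1936.0348 ≈ 0.880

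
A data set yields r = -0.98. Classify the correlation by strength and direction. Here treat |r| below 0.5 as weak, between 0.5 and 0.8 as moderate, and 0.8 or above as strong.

r = -0.98 < 0 so the relationship is negative.
|r| = 0.98, which falls in the strong range.

strong negative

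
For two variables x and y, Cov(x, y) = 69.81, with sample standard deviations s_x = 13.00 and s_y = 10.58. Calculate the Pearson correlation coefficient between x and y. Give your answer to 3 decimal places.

0.508

r = Cov(x,y) / (s_x · s_y) = 69.81 / (13.00 × 10.58)
  = 69.81 / 137.5400 ≈ 0.508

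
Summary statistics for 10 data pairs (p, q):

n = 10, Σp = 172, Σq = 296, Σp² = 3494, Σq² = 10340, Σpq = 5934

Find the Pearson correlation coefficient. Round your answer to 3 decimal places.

r = (nΣpq − ΣpΣq) / √[(nΣp² − (Σp)²)(nΣq² − (Σq)²)]
Numerator: 10×5934 − 172×296 = 8428
Denominator: √[(34940 − 29584)(103400 − 87616)] = √[5356 × 15784] = 9194.5149
r = 8428 / 9194.5149 ≈ 0.917

0.917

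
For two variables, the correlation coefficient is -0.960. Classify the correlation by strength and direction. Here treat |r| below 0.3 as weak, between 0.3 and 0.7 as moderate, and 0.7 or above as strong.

strong negative

r = -0.960 < 0 so the relationship is negative.
|r| = 0.960, which falls in the strong range.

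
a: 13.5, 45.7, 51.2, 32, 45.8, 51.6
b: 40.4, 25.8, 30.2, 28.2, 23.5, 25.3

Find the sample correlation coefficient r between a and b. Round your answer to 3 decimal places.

-0.832

n = 6, Σa = 239.8, Σb = 173.4, Σa² = 10676.38, Σb² = 5197.42, Σab = 6554.88
nΣab − ΣaΣb = 39329.28 − 41581.32 = -2252.04
nΣa² − (Σa)² = 64058.28 − 57504.04 = 6554.24; nΣb² − (Σb)² = 31184.52 − 30067.56 = 1116.96
r = -2252.04 / √(6554.24 × 1116.96) = -2252.04 / 2705.7021 ≈ -0.832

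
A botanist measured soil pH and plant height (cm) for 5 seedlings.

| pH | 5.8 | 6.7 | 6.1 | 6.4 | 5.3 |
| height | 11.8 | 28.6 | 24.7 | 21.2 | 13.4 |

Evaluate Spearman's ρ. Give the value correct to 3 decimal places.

0.800

Rank pH: 2, 5, 3, 4, 1
Rank height: 1, 5, 4, 3, 2
d = rank(pH) − rank(height): 1, 0, -1, 1, -1; Σd² = 4
ρ = 1 − 6Σd² / [n(n²−1)] = 1 − 6×4 / (5×24) = 1 − 24/120 ≈ 0.800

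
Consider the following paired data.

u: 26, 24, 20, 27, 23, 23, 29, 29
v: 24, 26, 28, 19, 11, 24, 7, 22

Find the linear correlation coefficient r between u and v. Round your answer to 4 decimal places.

-0.4718

n = 8, Σu = 201, Σv = 161, Σu² = 5121, Σv² = 3627, Σuv = 3967
nΣuv − ΣuΣv = 31736 − 32361 = -625
nΣu² − (Σu)² = 40968 − 40401 = 567; nΣv² − (Σv)² = 29016 − 25921 = 3095
r = -625 / √(567 × 3095) = -625 / 1324.7132 ≈ -0.4718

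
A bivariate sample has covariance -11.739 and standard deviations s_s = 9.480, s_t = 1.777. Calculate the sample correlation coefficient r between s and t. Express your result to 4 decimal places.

r = Cov(s,t) / (s_s · s_t) = -11.739 / (9.480 × 1.777)
  = -11.739 / 16.8460 ≈ -0.6968

-0.6968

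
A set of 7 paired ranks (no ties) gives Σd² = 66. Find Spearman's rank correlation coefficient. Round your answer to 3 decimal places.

ρ = 1 − 6Σd² / [n(n²−1)] = 1 − 6×66 / (7×48)
  = 1 − 396/336 = 1 − 1.1786 ≈ -0.179

-0.179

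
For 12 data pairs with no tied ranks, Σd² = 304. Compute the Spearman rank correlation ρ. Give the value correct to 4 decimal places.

ρ = 1 − 6Σd² / [n(n²−1)] = 1 − 6×304 / (12×143)
  = 1 − 1824/1716 = 1 − 1.06294 ≈ -0.0629

-0.0629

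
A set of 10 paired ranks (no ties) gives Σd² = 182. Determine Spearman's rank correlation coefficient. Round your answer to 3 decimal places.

ρ = 1 − 6Σd² / [n(n²−1)] = 1 − 6×182 / (10×99)
  = 1 − 1092/990 = 1 − 1.1030 ≈ -0.103

-0.103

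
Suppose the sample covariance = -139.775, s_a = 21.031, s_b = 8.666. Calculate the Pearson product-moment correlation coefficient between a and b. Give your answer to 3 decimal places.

-0.767

r = Cov(a,b) / (s_a · s_b) = -139.775 / (21.031 × 8.666)
  = -139.775 / 182.2546 ≈ -0.767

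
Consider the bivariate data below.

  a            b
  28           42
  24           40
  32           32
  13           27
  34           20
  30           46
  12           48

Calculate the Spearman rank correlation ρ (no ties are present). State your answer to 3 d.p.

-0.500

Rank a: 4, 3, 6, 2, 7, 5, 1
Rank b: 5, 4, 3, 2, 1, 6, 7
d = rank(a) − rank(b): -1, -1, 3, 0, 6, -1, -6; Σd² = 84
ρ = 1 − 6Σd² / [n(n²−1)] = 1 − 6×84 / (7×48) = 1 − 504/336 ≈ -0.500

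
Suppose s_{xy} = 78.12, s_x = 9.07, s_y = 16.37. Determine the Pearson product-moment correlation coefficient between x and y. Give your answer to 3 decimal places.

r = Cov(x,y) / (s_x · s_y) = 78.12 / (9.07 × 16.37)
  = 78.12 / 148.4759 ≈ 0.526

0.526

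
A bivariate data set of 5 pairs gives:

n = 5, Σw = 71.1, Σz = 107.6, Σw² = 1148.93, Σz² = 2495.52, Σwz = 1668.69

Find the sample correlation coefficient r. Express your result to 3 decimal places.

r = (nΣwz − ΣwΣz) / √[(nΣw² − (Σw)²)(nΣz² − (Σz)²)]
Numerator: 5×1668.69 − 71.1×107.6 = 693.09
Denominator: √[(5744.65 − 5055.21)(12477.6 − 11577.76)] = √[689.44 × 899.84] = 787.6457
r = 693.09 / 787.6457 ≈ 0.880

0.880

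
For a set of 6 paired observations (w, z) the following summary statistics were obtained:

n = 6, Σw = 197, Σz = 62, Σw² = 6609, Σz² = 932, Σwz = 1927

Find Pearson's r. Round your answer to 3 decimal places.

r = (nΣwz − ΣwΣz) / √[(nΣw² − (Σw)²)(nΣz² − (Σz)²)]
Numerator: 6×1927 − 197×62 = -652
Denominator: √[(39654 − 38809)(5592 − 3844)] = √[845 × 1748] = 1215.3436
r = -652 / 1215.3436 ≈ -0.536

-0.536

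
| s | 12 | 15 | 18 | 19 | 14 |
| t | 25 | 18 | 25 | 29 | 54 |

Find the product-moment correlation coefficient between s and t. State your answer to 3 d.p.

n = 5, Σs = 78, Σt = 151, Σs² = 1250, Σt² = 5331, Σst = 2327
nΣst − ΣsΣt = 11635 − 11778 = -143
nΣs² − (Σs)² = 6250 − 6084 = 166; nΣt² − (Σt)² = 26655 − 22801 = 3854
r = -143 / √(166 × 3854) = -143 / 799.8525 ≈ -0.179

-0.179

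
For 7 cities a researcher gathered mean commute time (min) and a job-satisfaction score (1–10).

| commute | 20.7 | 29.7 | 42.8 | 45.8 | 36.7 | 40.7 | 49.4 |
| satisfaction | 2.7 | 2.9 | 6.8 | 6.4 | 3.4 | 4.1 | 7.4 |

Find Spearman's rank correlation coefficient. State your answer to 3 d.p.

Rank commute: 1, 2, 5, 6, 3, 4, 7
Rank satisfaction: 1, 2, 6, 5, 3, 4, 7
d = rank(commute) − rank(satisfaction): 0, 0, -1, 1, 0, 0, 0; Σd² = 2
ρ = 1 − 6Σd² / [n(n²−1)] = 1 − 6×2 / (7×48) = 1 − 12/336 ≈ 0.964

0.964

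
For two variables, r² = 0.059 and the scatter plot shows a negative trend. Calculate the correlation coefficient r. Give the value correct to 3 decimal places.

-0.243

|r| = √0.059 = 0.243
The association is negative, so r = −0.243.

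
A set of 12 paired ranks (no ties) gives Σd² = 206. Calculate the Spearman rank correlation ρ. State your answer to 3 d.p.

0.280

ρ = 1 − 6Σd² / [n(n²−1)] = 1 − 6×206 / (12×143)
  = 1 − 1236/1716 = 1 − 0.7203 ≈ 0.280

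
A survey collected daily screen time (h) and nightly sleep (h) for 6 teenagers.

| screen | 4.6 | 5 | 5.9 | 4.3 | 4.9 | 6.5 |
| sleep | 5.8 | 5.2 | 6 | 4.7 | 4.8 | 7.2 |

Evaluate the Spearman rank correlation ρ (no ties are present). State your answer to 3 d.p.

Rank screen: 2, 4, 5, 1, 3, 6
Rank sleep: 4, 3, 5, 1, 2, 6
d = rank(screen) − rank(sleep): -2, 1, 0, 0, 1, 0; Σd² = 6
ρ = 1 − 6Σd² / [n(n²−1)] = 1 − 6×6 / (6×35) = 1 − 36/210 ≈ 0.829

0.829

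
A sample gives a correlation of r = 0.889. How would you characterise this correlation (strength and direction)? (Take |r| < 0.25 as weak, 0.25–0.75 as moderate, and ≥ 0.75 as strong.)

r = 0.889 > 0 so the relationship is positive.
|r| = 0.889, which falls in the strong range.

strong positive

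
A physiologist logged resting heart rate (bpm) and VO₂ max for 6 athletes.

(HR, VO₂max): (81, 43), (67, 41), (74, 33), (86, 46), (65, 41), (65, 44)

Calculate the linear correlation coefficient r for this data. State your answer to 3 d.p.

0.244

n = 6, Σx = 438, Σy = 248, Σx² = 32372, Σy² = 10352, Σxy = 18153
nΣxy − ΣxΣy = 108918 − 108624 = 294
nΣx² − (Σx)² = 194232 − 191844 = 2388; nΣy² − (Σy)² = 62112 − 61504 = 608
r = 294 / √(2388 × 608) = 294 / 1204.9498 ≈ 0.244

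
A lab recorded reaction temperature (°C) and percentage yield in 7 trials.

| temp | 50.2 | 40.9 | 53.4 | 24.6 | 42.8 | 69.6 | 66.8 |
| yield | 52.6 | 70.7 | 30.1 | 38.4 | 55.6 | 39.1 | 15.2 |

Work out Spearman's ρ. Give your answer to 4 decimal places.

Rank temp: 4, 2, 5, 1, 3, 7, 6
Rank yield: 5, 7, 2, 3, 6, 4, 1
d = rank(temp) − rank(yield): -1, -5, 3, -2, -3, 3, 5; Σd² = 82
ρ = 1 − 6Σd² / [n(n²−1)] = 1 − 6×82 / (7×48) = 1 − 492/336 ≈ -0.4643

-0.4643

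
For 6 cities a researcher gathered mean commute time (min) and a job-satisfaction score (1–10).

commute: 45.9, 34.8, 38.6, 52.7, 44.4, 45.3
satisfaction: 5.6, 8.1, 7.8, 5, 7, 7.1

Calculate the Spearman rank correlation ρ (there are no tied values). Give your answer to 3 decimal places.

-0.943

Rank commute: 5, 1, 2, 6, 3, 4
Rank satisfaction: 2, 6, 5, 1, 3, 4
d = rank(commute) − rank(satisfaction): 3, -5, -3, 5, 0, 0; Σd² = 68
ρ = 1 − 6Σd² / [n(n²−1)] = 1 − 6×68 / (6×35) = 1 − 408/210 ≈ -0.943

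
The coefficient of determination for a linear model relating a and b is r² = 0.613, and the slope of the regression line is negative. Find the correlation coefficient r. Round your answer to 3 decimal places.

|r| = √0.613 = 0.783
The association is negative, so r = −0.783.

-0.783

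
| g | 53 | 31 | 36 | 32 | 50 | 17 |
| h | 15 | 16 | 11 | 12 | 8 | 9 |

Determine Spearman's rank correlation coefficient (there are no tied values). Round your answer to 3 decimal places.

-0.029

Rank g: 6, 2, 4, 3, 5, 1
Rank h: 5, 6, 3, 4, 1, 2
d = rank(g) − rank(h): 1, -4, 1, -1, 4, -1; Σd² = 36
ρ = 1 − 6Σd² / [n(n²−1)] = 1 − 6×36 / (6×35) = 1 − 216/210 ≈ -0.029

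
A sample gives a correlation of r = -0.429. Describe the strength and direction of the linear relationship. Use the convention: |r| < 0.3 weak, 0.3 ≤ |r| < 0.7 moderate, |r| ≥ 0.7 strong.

r = -0.429 < 0 so the relationship is negative.
|r| = 0.429, which falls in the moderate range.

moderate negative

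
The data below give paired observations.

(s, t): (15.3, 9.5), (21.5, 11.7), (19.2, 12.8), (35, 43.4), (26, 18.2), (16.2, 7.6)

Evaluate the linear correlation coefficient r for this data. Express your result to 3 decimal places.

0.951

n = 6, Σs = 133.2, Σt = 103.2, Σs² = 3228.42, Σt² = 2663.54, Σst = 2757.98
nΣst − ΣsΣt = 16547.88 − 13746.24 = 2801.64
nΣs² − (Σs)² = 19370.52 − 17742.24 = 1628.28; nΣt² − (Σt)² = 15981.24 − 10650.24 = 5331
r = 2801.64 / √(1628.28 × 5331) = 2801.64 / 2946.2452 ≈ 0.951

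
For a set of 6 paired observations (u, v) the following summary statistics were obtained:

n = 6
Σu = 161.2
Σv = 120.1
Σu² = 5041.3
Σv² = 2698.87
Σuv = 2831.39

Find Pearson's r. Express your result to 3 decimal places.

r = (nΣuv − ΣuΣv) / √[(nΣu² − (Σu)²)(nΣv² − (Σv)²)]
Numerator: 6×2831.39 − 161.2×120.1 = -2371.78
Denominator: √[(30247.8 − 25985.44)(16193.22 − 14424.01)] = √[4262.36 × 1769.21] = 2746.0899
r = -2371.78 / 2746.0899 ≈ -0.864

-0.864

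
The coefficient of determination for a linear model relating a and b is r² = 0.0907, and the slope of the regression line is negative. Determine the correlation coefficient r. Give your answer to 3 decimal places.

-0.301

|r| = √0.0907 = 0.301
The association is negative, so r = −0.301.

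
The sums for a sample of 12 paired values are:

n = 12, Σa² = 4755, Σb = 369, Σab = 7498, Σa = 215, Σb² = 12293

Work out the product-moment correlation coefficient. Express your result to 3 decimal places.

r = (nΣab − ΣaΣb) / √[(nΣa² − (Σa)²)(nΣb² − (Σb)²)]
Numerator: 12×7498 − 215×369 = 10641
Denominator: √[(57060 − 46225)(147516 − 136161)] = √[10835 × 11355] = 11091.9532
r = 10641 / 11091.9532 ≈ 0.959

0.959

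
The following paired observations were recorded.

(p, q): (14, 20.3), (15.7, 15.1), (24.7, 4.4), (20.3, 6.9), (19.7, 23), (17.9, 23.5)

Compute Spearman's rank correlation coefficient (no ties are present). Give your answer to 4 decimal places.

Rank p: 1, 2, 6, 5, 4, 3
Rank q: 4, 3, 1, 2, 5, 6
d = rank(p) − rank(q): -3, -1, 5, 3, -1, -3; Σd² = 54
ρ = 1 − 6Σd² / [n(n²−1)] = 1 − 6×54 / (6×35) = 1 − 324/210 ≈ -0.5429

-0.5429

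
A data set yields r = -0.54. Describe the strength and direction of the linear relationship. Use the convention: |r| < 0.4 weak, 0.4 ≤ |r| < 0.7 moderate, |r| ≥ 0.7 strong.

moderate negative

r = -0.54 < 0 so the relationship is negative.
|r| = 0.54, which falls in the moderate range.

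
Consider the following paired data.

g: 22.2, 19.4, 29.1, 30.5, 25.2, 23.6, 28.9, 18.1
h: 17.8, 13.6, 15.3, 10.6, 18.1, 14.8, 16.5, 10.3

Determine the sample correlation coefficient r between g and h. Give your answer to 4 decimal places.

n = 8, Σg = 197, Σh = 117, Σg² = 5001.08, Σh² = 1773.24, Σgh = 2896.21
nΣgh − ΣgΣh = 23169.68 − 23049 = 120.68
nΣg² − (Σg)² = 40008.64 − 38809 = 1199.64; nΣh² − (Σh)² = 14185.92 − 13689 = 496.92
r = 120.68 / √(1199.64 × 496.92) = 120.68 / 772.0914 ≈ 0.1563

0.1563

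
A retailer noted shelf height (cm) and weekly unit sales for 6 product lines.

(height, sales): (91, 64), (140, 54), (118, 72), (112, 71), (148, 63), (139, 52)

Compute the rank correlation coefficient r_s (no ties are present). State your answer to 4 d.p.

Rank height: 1, 5, 3, 2, 6, 4
Rank sales: 4, 2, 6, 5, 3, 1
d = rank(height) − rank(sales): -3, 3, -3, -3, 3, 3; Σd² = 54
ρ = 1 − 6Σd² / [n(n²−1)] = 1 − 6×54 / (6×35) = 1 − 324/210 ≈ -0.5429

-0.5429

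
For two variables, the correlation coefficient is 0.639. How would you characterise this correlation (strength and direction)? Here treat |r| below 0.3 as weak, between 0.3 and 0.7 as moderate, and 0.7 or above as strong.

moderate positive

r = 0.639 > 0 so the relationship is positive.
|r| = 0.639, which falls in the moderate range.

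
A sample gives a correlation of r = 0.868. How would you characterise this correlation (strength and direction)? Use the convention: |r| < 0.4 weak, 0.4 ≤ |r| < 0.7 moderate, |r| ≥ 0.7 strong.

r = 0.868 > 0 so the relationship is positive.
|r| = 0.868, which falls in the strong range.

strong positive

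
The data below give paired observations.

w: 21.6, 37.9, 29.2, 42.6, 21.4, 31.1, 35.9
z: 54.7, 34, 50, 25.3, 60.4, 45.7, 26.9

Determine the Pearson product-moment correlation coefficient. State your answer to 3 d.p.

n = 7, Σw = 219.7, Σz = 297, Σw² = 7284.35, Σz² = 13748.44, Σwz = 8687.44
nΣwz − ΣwΣz = 60812.08 − 65250.9 = -4438.82
nΣw² − (Σw)² = 50990.45 − 48268.09 = 2722.36; nΣz² − (Σz)² = 96239.08 − 88209 = 8030.08
r = -4438.82 / √(2722.36 × 8030.08) = -4438.82 / 4675.5501 ≈ -0.949

-0.949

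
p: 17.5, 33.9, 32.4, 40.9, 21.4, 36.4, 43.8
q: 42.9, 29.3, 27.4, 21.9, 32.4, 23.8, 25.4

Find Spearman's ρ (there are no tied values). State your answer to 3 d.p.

-0.857

Rank p: 1, 4, 3, 6, 2, 5, 7
Rank q: 7, 5, 4, 1, 6, 2, 3
d = rank(p) − rank(q): -6, -1, -1, 5, -4, 3, 4; Σd² = 104
ρ = 1 − 6Σd² / [n(n²−1)] = 1 − 6×104 / (7×48) = 1 − 624/336 ≈ -0.857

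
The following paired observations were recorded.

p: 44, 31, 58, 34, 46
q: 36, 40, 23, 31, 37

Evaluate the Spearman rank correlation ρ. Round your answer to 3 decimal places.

Rank p: 3, 1, 5, 2, 4
Rank q: 3, 5, 1, 2, 4
d = rank(p) − rank(q): 0, -4, 4, 0, 0; Σd² = 32
ρ = 1 − 6Σd² / [n(n²−1)] = 1 − 6×32 / (5×24) = 1 − 192/120 ≈ -0.600

-0.600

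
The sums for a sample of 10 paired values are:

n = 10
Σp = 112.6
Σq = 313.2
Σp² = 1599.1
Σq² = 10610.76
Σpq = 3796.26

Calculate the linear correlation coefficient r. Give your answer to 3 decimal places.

r = (nΣpq − ΣpΣq) / √[(nΣp² − (Σp)²)(nΣq² − (Σq)²)]
Numerator: 10×3796.26 − 112.6×313.2 = 2696.28
Denominator: √[(15991 − 12678.76)(106107.6 − 98094.24)] = √[3312.24 × 8013.36] = 5151.9095
r = 2696.28 / 5151.9095 ≈ 0.523

0.523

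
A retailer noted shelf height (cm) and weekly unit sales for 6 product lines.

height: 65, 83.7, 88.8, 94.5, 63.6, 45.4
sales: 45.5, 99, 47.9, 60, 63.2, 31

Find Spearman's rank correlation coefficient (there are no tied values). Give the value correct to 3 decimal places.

Rank height: 3, 4, 5, 6, 2, 1
Rank sales: 2, 6, 3, 4, 5, 1
d = rank(height) − rank(sales): 1, -2, 2, 2, -3, 0; Σd² = 22
ρ = 1 − 6Σd² / [n(n²−1)] = 1 − 6×22 / (6×35) = 1 − 132/210 ≈ 0.371

0.371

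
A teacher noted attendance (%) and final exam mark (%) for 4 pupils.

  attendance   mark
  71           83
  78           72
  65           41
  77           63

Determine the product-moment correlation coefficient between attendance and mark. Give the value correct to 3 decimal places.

n = 4, Σx = 291, Σy = 259, Σx² = 21279, Σy² = 17723, Σxy = 19025
nΣxy − ΣxΣy = 76100 − 75369 = 731
nΣx² − (Σx)² = 85116 − 84681 = 435; nΣy² − (Σy)² = 70892 − 67081 = 3811
r = 731 / √(435 × 3811) = 731 / 1287.5500 ≈ 0.568

0.568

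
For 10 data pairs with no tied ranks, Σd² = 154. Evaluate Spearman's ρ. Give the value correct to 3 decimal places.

ρ = 1 − 6Σd² / [n(n²−1)] = 1 − 6×154 / (10×99)
  = 1 − 924/990 = 1 − 0.9333 ≈ 0.067

0.067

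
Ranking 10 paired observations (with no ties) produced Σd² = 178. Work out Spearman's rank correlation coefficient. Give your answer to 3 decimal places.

-0.079

ρ = 1 − 6Σd² / [n(n²−1)] = 1 − 6×178 / (10×99)
  = 1 − 1068/990 = 1 − 1.0788 ≈ -0.079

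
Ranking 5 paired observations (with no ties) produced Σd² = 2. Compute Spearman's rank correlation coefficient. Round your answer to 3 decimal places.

0.900

ρ = 1 − 6Σd² / [n(n²−1)] = 1 − 6×2 / (5×24)
  = 1 − 12/120 = 1 − 0.1000 ≈ 0.900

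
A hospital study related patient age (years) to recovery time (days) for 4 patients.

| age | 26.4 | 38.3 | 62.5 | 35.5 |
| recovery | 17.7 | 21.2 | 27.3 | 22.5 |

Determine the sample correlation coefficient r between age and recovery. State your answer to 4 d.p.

n = 4, Σx = 162.7, Σy = 88.7, Σx² = 7330.35, Σy² = 2014.27, Σxy = 3784.24
nΣxy − ΣxΣy = 15136.96 − 14431.49 = 705.47
nΣx² − (Σx)² = 29321.4 − 26471.29 = 2850.11; nΣy² − (Σy)² = 8057.08 − 7867.69 = 189.39
r = 705.47 / √(2850.11 × 189.39) = 705.47 / 734.6988 ≈ 0.9602

0.9602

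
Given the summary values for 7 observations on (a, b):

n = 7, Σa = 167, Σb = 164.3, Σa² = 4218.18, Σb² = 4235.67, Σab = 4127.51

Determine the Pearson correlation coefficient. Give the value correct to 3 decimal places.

r = (nΣab − ΣaΣb) / √[(nΣa² − (Σa)²)(nΣb² − (Σb)²)]
Numerator: 7×4127.51 − 167×164.3 = 1454.47
Denominator: √[(29527.26 − 27889)(29649.69 − 26994.49)] = √[1638.26 × 2655.2] = 2085.6433
r = 1454.47 / 2085.6433 ≈ 0.697

0.697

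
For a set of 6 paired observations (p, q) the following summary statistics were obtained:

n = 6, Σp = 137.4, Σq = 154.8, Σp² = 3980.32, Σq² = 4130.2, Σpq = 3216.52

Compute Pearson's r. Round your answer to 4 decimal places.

-0.9739

r = (nΣpq − ΣpΣq) / √[(nΣp² − (Σp)²)(nΣq² − (Σq)²)]
Numerator: 6×3216.52 − 137.4×154.8 = -1970.4
Denominator: √[(23881.92 − 18878.76)(24781.2 − 23963.04)] = √[5003.16 × 818.16] = 2023.2117
r = -1970.4 / 2023.2117 ≈ -0.9739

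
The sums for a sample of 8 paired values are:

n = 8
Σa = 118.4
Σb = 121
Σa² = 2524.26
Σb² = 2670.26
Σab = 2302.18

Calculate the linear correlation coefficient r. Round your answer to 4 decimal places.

0.6350

r = (nΣab − ΣaΣb) / √[(nΣa² − (Σa)²)(nΣb² − (Σb)²)]
Numerator: 8×2302.18 − 118.4×121 = 4091.04
Denominator: √[(20194.08 − 14018.56)(21362.08 − 14641)] = √[6175.52 × 6721.08] = 6442.5278
r = 4091.04 / 6442.5278 ≈ 0.6350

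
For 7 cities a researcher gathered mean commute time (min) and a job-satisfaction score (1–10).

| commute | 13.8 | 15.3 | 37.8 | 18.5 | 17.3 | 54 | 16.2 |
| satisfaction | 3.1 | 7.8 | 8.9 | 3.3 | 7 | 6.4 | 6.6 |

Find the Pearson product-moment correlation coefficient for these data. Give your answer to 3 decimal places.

n = 7, Σx = 172.9, Σy = 43.1, Σx² = 5673.35, Σy² = 294.07, Σxy = 1133.21
nΣxy − ΣxΣy = 7932.47 − 7451.99 = 480.48
nΣx² − (Σx)² = 39713.45 − 29894.41 = 9819.04; nΣy² − (Σy)² = 2058.49 − 1857.61 = 200.88
r = 480.48 / √(9819.04 × 200.88) = 480.48 / 1404.4389 ≈ 0.342

0.342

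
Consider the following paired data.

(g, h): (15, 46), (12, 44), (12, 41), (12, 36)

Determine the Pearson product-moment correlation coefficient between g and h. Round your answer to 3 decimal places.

0.651

n = 4, Σg = 51, Σh = 167, Σg² = 657, Σh² = 7029, Σgh = 2142
nΣgh − ΣgΣh = 8568 − 8517 = 51
nΣg² − (Σg)² = 2628 − 2601 = 27; nΣh² − (Σh)² = 28116 − 27889 = 227
r = 51 / √(27 × 227) = 51 / 78.2879 ≈ 0.651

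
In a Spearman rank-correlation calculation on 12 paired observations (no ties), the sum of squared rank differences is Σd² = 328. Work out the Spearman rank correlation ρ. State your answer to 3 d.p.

-0.147

ρ = 1 − 6Σd² / [n(n²−1)] = 1 − 6×328 / (12×143)
  = 1 − 1968/1716 = 1 − 1.1469 ≈ -0.147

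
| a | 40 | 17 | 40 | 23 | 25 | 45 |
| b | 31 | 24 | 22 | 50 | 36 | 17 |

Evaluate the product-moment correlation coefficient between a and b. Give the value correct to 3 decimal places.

n = 6, Σa = 190, Σb = 180, Σa² = 6668, Σb² = 6106, Σab = 5343
nΣab − ΣaΣb = 32058 − 34200 = -2142
nΣa² − (Σa)² = 40008 − 36100 = 3908; nΣb² − (Σb)² = 36636 − 32400 = 4236
r = -2142 / √(3908 × 4236) = -2142 / 4068.6961 ≈ -0.526

-0.526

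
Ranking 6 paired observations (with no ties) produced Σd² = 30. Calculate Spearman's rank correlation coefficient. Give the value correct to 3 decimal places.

ρ = 1 − 6Σd² / [n(n²−1)] = 1 − 6×30 / (6×35)
  = 1 − 180/210 = 1 − 0.8571 ≈ 0.143

0.143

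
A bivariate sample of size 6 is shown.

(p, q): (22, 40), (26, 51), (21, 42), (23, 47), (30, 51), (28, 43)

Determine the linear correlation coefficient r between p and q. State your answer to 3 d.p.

n = 6, Σp = 150, Σq = 274, Σp² = 3814, Σq² = 12624, Σpq = 6903
nΣpq − ΣpΣq = 41418 − 41100 = 318
nΣp² − (Σp)² = 22884 − 22500 = 384; nΣq² − (Σq)² = 75744 − 75076 = 668
r = 318 / √(384 × 668) = 318 / 506.4701 ≈ 0.628

0.628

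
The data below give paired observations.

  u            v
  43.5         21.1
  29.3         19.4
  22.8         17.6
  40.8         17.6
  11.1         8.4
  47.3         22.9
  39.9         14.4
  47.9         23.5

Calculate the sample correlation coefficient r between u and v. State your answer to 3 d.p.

0.803

n = 8, Σu = 282.6, Σv = 144.9, Σu² = 11182.14, Σv² = 2795.67, Σuv = 5482.25
nΣuv − ΣuΣv = 43858 − 40948.74 = 2909.26
nΣu² − (Σu)² = 89457.12 − 79862.76 = 9594.36; nΣv² − (Σv)² = 22365.36 − 20996.01 = 1369.35
r = 2909.26 / √(9594.36 × 1369.35) = 2909.26 / 3624.6430 ≈ 0.803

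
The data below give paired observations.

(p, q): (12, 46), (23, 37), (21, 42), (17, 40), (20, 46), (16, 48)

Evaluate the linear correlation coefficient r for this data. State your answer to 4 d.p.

-0.6234

n = 6, Σp = 109, Σq = 259, Σp² = 2059, Σq² = 11269, Σpq = 4653
nΣpq − ΣpΣq = 27918 − 28231 = -313
nΣp² − (Σp)² = 12354 − 11881 = 473; nΣq² − (Σq)² = 67614 − 67081 = 533
r = -313 / √(473 × 533) = -313 / 502.1046 ≈ -0.6234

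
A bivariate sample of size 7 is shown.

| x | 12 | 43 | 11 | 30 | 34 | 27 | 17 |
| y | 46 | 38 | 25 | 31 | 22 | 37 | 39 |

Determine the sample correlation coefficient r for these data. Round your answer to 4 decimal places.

n = 7, Σx = 174, Σy = 238, Σx² = 5188, Σy² = 8520, Σxy = 5801
nΣxy − ΣxΣy = 40607 − 41412 = -805
nΣx² − (Σx)² = 36316 − 30276 = 6040; nΣy² − (Σy)² = 59640 − 56644 = 2996
r = -805 / √(6040 × 2996) = -805 / 4253.9205 ≈ -0.1892

-0.1892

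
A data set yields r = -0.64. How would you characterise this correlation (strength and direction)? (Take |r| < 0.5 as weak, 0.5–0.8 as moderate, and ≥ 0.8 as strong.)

r = -0.64 < 0 so the relationship is negative.
|r| = 0.64, which falls in the moderate range.

moderate negative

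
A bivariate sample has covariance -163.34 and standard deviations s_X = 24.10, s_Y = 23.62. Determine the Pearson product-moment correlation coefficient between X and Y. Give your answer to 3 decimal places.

r = Cov(X,Y) / (s_X · s_Y) = -163.34 / (24.10 × 23.62)
  = -163.34 / 569.2420 ≈ -0.287

-0.287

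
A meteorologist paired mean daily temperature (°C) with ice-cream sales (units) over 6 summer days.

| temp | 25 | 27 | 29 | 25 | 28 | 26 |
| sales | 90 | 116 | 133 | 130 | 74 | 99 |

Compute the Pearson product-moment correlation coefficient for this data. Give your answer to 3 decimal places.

n = 6, Σx = 160, Σy = 642, Σx² = 4280, Σy² = 71422, Σxy = 17135
nΣxy − ΣxΣy = 102810 − 102720 = 90
nΣx² − (Σx)² = 25680 − 25600 = 80; nΣy² − (Σy)² = 428532 − 412164 = 16368
r = 90 / √(80 × 16368) = 90 / 1144.3077 ≈ 0.079

0.079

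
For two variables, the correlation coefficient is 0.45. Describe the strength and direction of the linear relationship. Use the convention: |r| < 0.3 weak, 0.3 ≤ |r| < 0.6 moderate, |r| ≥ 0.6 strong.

r = 0.45 > 0 so the relationship is positive.
|r| = 0.45, which falls in the moderate range.

moderate positive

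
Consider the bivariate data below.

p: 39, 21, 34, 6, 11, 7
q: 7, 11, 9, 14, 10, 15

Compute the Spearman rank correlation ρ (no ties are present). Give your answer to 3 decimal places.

-0.886

Rank p: 6, 4, 5, 1, 3, 2
Rank q: 1, 4, 2, 5, 3, 6
d = rank(p) − rank(q): 5, 0, 3, -4, 0, -4; Σd² = 66
ρ = 1 − 6Σd² / [n(n²−1)] = 1 − 6×66 / (6×35) = 1 − 396/210 ≈ -0.886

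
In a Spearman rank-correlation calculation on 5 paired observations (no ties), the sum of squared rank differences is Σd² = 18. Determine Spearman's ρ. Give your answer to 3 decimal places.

0.100

ρ = 1 − 6Σd² / [n(n²−1)] = 1 − 6×18 / (5×24)
  = 1 − 108/120 = 1 − 0.9000 ≈ 0.100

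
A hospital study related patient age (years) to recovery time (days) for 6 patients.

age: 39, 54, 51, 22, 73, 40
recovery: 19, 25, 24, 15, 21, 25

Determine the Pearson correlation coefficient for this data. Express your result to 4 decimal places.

n = 6, Σx = 279, Σy = 129, Σx² = 14451, Σy² = 2853, Σxy = 6178
nΣxy − ΣxΣy = 37068 − 35991 = 1077
nΣx² − (Σx)² = 86706 − 77841 = 8865; nΣy² − (Σy)² = 17118 − 16641 = 477
r = 1077 / √(8865 × 477) = 1077 / 2056.3572 ≈ 0.5237

0.5237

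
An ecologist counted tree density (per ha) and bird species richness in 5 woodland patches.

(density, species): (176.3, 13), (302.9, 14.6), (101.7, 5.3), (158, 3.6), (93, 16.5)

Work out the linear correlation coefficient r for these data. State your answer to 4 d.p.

0.2765

n = 5, Σx = 831.9, Σy = 53, Σx² = 166785.99, Σy² = 695.46, Σxy = 9356.55
nΣxy − ΣxΣy = 46782.75 − 44090.7 = 2692.05
nΣx² − (Σx)² = 833929.95 − 692057.61 = 141872.34; nΣy² − (Σy)² = 3477.3 − 2809 = 668.3
r = 2692.05 / √(141872.34 × 668.3) = 2692.05 / 9737.2113 ≈ 0.2765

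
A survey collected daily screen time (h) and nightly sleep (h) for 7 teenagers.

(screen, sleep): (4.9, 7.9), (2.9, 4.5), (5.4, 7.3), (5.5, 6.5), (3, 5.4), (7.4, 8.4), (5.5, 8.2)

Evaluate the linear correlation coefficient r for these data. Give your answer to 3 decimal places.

n = 7, Σx = 34.6, Σy = 48.2, Σx² = 185.84, Σy² = 345.16, Σxy = 250.39
nΣxy − ΣxΣy = 1752.73 − 1667.72 = 85.01
nΣx² − (Σx)² = 1300.88 − 1197.16 = 103.72; nΣy² − (Σy)² = 2416.12 − 2323.24 = 92.88
r = 85.01 / √(103.72 × 92.88) = 85.01 / 98.1505 ≈ 0.866

0.866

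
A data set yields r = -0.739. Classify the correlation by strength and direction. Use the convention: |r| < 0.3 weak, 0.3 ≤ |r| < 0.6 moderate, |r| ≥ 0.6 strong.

strong negative

r = -0.739 < 0 so the relationship is negative.
|r| = 0.739, which falls in the strong range.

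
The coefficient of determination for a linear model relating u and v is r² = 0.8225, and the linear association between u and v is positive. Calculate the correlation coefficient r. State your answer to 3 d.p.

0.907

|r| = √0.8225 = 0.907
The association is positive, so r = 0.907.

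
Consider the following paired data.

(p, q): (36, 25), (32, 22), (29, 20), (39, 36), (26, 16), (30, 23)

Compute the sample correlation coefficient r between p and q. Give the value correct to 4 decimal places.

0.9277

n = 6, Σp = 192, Σq = 142, Σp² = 6258, Σq² = 3590, Σpq = 4694
nΣpq − ΣpΣq = 28164 − 27264 = 900
nΣp² − (Σp)² = 37548 − 36864 = 684; nΣq² − (Σq)² = 21540 − 20164 = 1376
r = 900 / √(684 × 1376) = 900 / 970.1464 ≈ 0.9277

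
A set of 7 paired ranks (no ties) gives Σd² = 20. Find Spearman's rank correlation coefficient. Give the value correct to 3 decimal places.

ρ = 1 − 6Σd² / [n(n²−1)] = 1 − 6×20 / (7×48)
  = 1 − 120/336 = 1 − 0.3571 ≈ 0.643

0.643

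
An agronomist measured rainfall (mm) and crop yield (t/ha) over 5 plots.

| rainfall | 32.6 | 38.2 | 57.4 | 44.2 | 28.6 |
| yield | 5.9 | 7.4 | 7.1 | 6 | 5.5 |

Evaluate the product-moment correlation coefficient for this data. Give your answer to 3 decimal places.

n = 5, Σx = 201, Σy = 31.9, Σx² = 8588.36, Σy² = 206.23, Σxy = 1305.06
nΣxy − ΣxΣy = 6525.3 − 6411.9 = 113.4
nΣx² − (Σx)² = 42941.8 − 40401 = 2540.8; nΣy² − (Σy)² = 1031.15 − 1017.61 = 13.54
r = 113.4 / √(2540.8 × 13.54) = 113.4 / 185.4789 ≈ 0.611

0.611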